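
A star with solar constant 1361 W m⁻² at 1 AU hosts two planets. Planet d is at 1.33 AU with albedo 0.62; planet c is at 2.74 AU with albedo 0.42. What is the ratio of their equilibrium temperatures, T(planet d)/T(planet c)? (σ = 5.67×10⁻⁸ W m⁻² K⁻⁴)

T₁/T₂ ≈ 1.291

T_eq = [S₀(1−A)/(4σd²)]^(1/4), so T ∝ (1−A)^(1/4) / √d.
T₁ = [1361×0.38/(4×5.67×10⁻⁸×1.33²)]^(1/4) = 189.48 K.
T₂ = [1361×0.58/(4×5.67×10⁻⁸×2.74²)]^(1/4) = 146.74 K.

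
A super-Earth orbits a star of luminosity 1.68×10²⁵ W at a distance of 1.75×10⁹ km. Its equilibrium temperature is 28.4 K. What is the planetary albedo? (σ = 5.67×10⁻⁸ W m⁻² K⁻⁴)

d = 1.75×10⁹ km = 1.75×10¹² m.
Flux: S = L/(4πd²) = 1.68×10²⁵/(4π×(1.75×10¹²)²) = 0.437 W m⁻².
From T_eq⁴ = S(1−A)/(4σ): 1−A = 4σT_eq⁴/S.
1−A = 4 × 5.67×10⁻⁸ × (28.4)⁴ / 0.437 = 0.338.

A ≈ 0.66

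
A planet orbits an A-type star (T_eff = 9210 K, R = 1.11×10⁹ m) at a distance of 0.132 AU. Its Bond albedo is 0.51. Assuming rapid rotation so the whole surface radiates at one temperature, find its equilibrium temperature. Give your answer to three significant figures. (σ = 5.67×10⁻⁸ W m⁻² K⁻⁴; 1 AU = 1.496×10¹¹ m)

d = 0.132 AU = 1.97×10¹⁰ m.
L = 4πR_⋆²σT_⋆⁴ = 4π(1.11×10⁹)² × 5.67×10⁻⁸ × (9210)⁴ = 6.32×10²⁷ W.
S = L/(4πd²) = 1.29×10⁶ W m⁻².
Energy balance: absorbed = emitted ⇒ πR²·S(1−A) = 4πR²·σT_eq⁴, so T_eq⁴ = S(1−A)/(4σ).
T_eq = [1.29×10⁶ × 0.49 / (4 × 5.67×10⁻⁸)]^(1/4) = (2.78×10¹²)^(1/4) = 1290 K.

T_eq ≈ 1290 K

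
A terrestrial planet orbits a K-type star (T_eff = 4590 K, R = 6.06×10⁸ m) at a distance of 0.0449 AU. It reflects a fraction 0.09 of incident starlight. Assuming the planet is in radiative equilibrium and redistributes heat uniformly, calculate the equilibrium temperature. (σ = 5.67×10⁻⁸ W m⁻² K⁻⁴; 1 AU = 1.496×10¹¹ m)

T_eq ≈ 952 K

d = 0.0449 AU = 6.72×10⁹ m.
L = 4πR_⋆²σT_⋆⁴ = 4π(6.06×10⁸)² × 5.67×10⁻⁸ × (4590)⁴ = 1.16×10²⁶ W.
S = L/(4πd²) = 2.05×10⁵ W m⁻².
Energy balance: absorbed = emitted ⇒ πR²·S(1−A) = 4πR²·σT_eq⁴, so T_eq⁴ = S(1−A)/(4σ).
T_eq = [2.05×10⁵ × 0.91 / (4 × 5.67×10⁻⁸)]^(1/4) = (8.22×10¹¹)^(1/4) = 952 K.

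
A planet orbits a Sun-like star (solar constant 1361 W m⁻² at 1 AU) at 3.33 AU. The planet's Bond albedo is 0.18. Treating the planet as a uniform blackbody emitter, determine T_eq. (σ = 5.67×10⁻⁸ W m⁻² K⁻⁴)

T_eq ≈ 145 K

Flux at 3.33 AU: S = 1361/3.33² = 123 W m⁻².
Energy balance: absorbed = emitted ⇒ πR²·S(1−A) = 4πR²·σT_eq⁴, so T_eq⁴ = S(1−A)/(4σ).
T_eq = [123 × 0.82 / (4 × 5.67×10⁻⁸)]^(1/4) = (4.44×10⁸)^(1/4) = 145 K.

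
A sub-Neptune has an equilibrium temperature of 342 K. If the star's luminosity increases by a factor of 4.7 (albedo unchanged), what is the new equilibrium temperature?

T_eq ≈ 504 K

T_eq ∝ L^(1/4) · d^(−1/2).
T′ = 342 × 4.7^(1/4) = 504 K.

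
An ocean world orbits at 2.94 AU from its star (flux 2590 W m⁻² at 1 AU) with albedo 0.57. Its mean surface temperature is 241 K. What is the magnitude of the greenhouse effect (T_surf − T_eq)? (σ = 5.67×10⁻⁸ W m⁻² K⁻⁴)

ΔT ≈ 86.6 K

S = 2590/2.94² = 299.6 W m⁻².
T_eq = [S(1−A)/(4σ)]^(1/4) = [299.6×0.43/(4×5.67×10⁻⁸)]^(1/4) = 154.4 K.
ΔT = T_surf − T_eq = 241 − 154.4.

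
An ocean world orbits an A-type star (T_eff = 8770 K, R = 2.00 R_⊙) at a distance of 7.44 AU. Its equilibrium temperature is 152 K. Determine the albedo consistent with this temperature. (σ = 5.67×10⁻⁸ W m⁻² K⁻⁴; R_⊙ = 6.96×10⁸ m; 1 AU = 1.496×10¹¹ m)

R_⋆ = 2.00 × 6.96×10⁸ = 1.39×10⁹ m.
d = 7.44 AU = 1.11×10¹² m.
L = 4πR_⋆²σT_⋆⁴ = 4π(1.39×10⁹)² × 5.67×10⁻⁸ × (8770)⁴ = 8.17×10²⁷ W.
S = L/(4πd²) = 525 W m⁻².
From T_eq⁴ = S(1−A)/(4σ): 1−A = 4σT_eq⁴/S.
1−A = 4 × 5.67×10⁻⁸ × (152)⁴ / 525 = 0.231.

A ≈ 0.77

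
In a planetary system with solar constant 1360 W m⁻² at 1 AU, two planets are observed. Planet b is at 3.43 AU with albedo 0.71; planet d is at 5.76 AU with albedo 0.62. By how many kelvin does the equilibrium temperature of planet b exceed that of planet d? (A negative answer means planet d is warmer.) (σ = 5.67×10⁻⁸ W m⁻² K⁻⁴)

T_eq = [S₀(1−A)/(4σd²)]^(1/4), so T ∝ (1−A)^(1/4) / √d.
T₁ = [1360×0.29/(4×5.67×10⁻⁸×3.43²)]^(1/4) = 110.26 K.
T₂ = [1360×0.38/(4×5.67×10⁻⁸×5.76²)]^(1/4) = 91.04 K.

ΔT ≈ 19.2 K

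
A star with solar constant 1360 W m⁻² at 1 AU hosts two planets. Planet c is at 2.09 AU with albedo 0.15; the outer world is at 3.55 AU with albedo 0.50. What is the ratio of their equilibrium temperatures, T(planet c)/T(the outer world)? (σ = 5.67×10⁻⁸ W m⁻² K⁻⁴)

T_eq = [S₀(1−A)/(4σd²)]^(1/4), so T ∝ (1−A)^(1/4) / √d.
T₁ = [1360×0.85/(4×5.67×10⁻⁸×2.09²)]^(1/4) = 184.82 K.
T₂ = [1360×0.50/(4×5.67×10⁻⁸×3.55²)]^(1/4) = 124.19 K.

T₁/T₂ ≈ 1.488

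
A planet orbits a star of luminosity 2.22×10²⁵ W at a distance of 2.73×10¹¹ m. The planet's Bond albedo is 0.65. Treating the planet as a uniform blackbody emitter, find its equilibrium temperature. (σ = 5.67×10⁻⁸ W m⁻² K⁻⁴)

T_eq ≈ 77.8 K

Flux: S = L/(4πd²) = 2.22×10²⁵/(4π×(2.73×10¹¹)²) = 23.7 W m⁻².
Energy balance: absorbed = emitted ⇒ πR²·S(1−A) = 4πR²·σT_eq⁴, so T_eq⁴ = S(1−A)/(4σ).
T_eq = [23.7 × 0.35 / (4 × 5.67×10⁻⁸)]^(1/4) = (3.66×10⁷)^(1/4) = 77.8 K.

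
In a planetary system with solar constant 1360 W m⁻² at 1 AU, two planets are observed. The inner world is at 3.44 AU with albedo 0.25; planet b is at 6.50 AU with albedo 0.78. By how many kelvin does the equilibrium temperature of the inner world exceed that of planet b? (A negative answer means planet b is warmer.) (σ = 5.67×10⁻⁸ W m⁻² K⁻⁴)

ΔT ≈ 64.9 K

T_eq = [S₀(1−A)/(4σd²)]^(1/4), so T ∝ (1−A)^(1/4) / √d.
T₁ = [1360×0.75/(4×5.67×10⁻⁸×3.44²)]^(1/4) = 139.62 K.
T₂ = [1360×0.22/(4×5.67×10⁻⁸×6.50²)]^(1/4) = 74.75 K.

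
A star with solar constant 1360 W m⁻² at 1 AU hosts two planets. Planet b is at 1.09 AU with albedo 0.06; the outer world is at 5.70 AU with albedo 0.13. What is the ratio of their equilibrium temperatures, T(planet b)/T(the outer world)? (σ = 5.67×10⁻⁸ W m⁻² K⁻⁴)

T₁/T₂ ≈ 2.331

T_eq = [S₀(1−A)/(4σd²)]^(1/4), so T ∝ (1−A)^(1/4) / √d.
T₁ = [1360×0.94/(4×5.67×10⁻⁸×1.09²)]^(1/4) = 262.45 K.
T₂ = [1360×0.87/(4×5.67×10⁻⁸×5.70²)]^(1/4) = 112.57 K.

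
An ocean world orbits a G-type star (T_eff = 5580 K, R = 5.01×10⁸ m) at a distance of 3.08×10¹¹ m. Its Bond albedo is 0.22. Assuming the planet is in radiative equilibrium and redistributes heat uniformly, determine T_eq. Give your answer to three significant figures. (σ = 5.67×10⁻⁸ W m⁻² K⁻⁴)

T_eq ≈ 150 K

L = 4πR_⋆²σT_⋆⁴ = 4π(5.01×10⁸)² × 5.67×10⁻⁸ × (5580)⁴ = 1.73×10²⁶ W.
S = L/(4πd²) = 145 W m⁻².
Energy balance: absorbed = emitted ⇒ πR²·S(1−A) = 4πR²·σT_eq⁴, so T_eq⁴ = S(1−A)/(4σ).
T_eq = [145 × 0.78 / (4 × 5.67×10⁻⁸)]^(1/4) = (5.00×10⁸)^(1/4) = 150 K.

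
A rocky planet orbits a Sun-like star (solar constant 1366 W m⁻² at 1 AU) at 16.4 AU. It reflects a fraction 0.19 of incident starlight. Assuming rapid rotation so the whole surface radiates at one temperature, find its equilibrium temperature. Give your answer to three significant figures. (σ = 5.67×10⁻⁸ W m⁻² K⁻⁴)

T_eq ≈ 65.3 K

Flux at 16.4 AU: S = 1366/16.4² = 5.08 W m⁻².
Energy balance: absorbed = emitted ⇒ πR²·S(1−A) = 4πR²·σT_eq⁴, so T_eq⁴ = S(1−A)/(4σ).
T_eq = [5.08 × 0.81 / (4 × 5.67×10⁻⁸)]^(1/4) = (1.81×10⁷)^(1/4) = 65.3 K.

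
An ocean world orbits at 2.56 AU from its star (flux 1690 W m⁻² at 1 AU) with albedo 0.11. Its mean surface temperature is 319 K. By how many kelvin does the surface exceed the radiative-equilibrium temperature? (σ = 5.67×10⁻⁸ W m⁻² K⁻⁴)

S = 1690/2.56² = 257.9 W m⁻².
T_eq = [S(1−A)/(4σ)]^(1/4) = [257.9×0.89/(4×5.67×10⁻⁸)]^(1/4) = 178.4 K.
ΔT = T_surf − T_eq = 319 − 178.4.

ΔT ≈ 140.6 K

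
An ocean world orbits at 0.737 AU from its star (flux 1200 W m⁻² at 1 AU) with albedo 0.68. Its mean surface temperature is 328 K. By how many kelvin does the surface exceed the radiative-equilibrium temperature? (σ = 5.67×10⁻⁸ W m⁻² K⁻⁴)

ΔT ≈ 91.7 K

S = 1200/0.737² = 2209 W m⁻².
T_eq = [S(1−A)/(4σ)]^(1/4) = [2209×0.32/(4×5.67×10⁻⁸)]^(1/4) = 236.3 K.
ΔT = T_surf − T_eq = 328 − 236.3.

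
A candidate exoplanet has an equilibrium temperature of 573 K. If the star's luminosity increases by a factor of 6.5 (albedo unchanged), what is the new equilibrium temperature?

T_eq ∝ L^(1/4) · d^(−1/2).
T′ = 573 × 6.5^(1/4) = 915 K.

T_eq ≈ 915 K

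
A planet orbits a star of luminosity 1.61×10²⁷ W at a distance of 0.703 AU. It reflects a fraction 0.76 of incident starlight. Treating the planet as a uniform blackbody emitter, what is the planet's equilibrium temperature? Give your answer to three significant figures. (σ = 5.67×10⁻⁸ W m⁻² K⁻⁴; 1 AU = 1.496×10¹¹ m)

T_eq ≈ 333 K

d = 0.703 AU = 1.05×10¹¹ m.
Flux: S = L/(4πd²) = 1.61×10²⁷/(4π×(1.05×10¹¹)²) = 1.16×10⁴ W m⁻².
Energy balance: absorbed = emitted ⇒ πR²·S(1−A) = 4πR²·σT_eq⁴, so T_eq⁴ = S(1−A)/(4σ).
T_eq = [1.16×10⁴ × 0.24 / (4 × 5.67×10⁻⁸)]^(1/4) = (1.23×10¹⁰)^(1/4) = 333 K.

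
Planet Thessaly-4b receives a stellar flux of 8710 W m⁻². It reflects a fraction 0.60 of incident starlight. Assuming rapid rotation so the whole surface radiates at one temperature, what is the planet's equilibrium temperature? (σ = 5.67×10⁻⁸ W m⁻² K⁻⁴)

T_eq ≈ 352 K

Energy balance: absorbed = emitted ⇒ πR²·S(1−A) = 4πR²·σT_eq⁴, so T_eq⁴ = S(1−A)/(4σ).
T_eq = [8710 × 0.40 / (4 × 5.67×10⁻⁸)]^(1/4) = (1.54×10¹⁰)^(1/4) = 352 K.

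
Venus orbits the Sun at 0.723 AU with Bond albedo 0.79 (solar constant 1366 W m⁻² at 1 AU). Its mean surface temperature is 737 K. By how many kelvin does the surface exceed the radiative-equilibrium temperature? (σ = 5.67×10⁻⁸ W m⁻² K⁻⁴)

S = 1366/0.723² = 2613 W m⁻².
T_eq = [S(1−A)/(4σ)]^(1/4) = [2613×0.21/(4×5.67×10⁻⁸)]^(1/4) = 221.8 K.
ΔT = T_surf − T_eq = 737 − 221.8.

ΔT ≈ 515.2 K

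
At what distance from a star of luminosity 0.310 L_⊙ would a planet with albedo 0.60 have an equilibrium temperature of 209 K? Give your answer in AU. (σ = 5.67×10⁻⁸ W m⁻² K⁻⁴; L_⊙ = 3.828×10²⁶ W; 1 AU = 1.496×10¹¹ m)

d ≈ 0.625 AU

L = 0.310 × 3.828×10²⁶ = 1.19×10²⁶ W.
From T_eq⁴ = L(1−A)/(16πσd²): d = √[L(1−A)/(16πσT_eq⁴)].
d = √[1.19×10²⁶ × 0.40 / (16π × 5.67×10⁻⁸ × (209)⁴)] = 9.34×10¹⁰ m = 0.625 AU.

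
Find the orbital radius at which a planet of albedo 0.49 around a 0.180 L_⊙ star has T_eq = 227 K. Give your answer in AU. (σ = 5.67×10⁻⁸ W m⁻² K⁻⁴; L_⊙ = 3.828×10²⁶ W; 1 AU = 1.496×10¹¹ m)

L = 0.180 × 3.828×10²⁶ = 6.89×10²⁵ W.
From T_eq⁴ = L(1−A)/(16πσd²): d = √[L(1−A)/(16πσT_eq⁴)].
d = √[6.89×10²⁵ × 0.51 / (16π × 5.67×10⁻⁸ × (227)⁴)] = 6.81×10¹⁰ m = 0.456 AU.

d ≈ 0.456 AU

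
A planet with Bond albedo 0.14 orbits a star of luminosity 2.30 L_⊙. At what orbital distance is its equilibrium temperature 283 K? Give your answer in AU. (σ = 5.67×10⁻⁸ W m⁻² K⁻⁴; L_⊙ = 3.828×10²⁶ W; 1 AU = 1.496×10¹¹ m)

L = 2.30 × 3.828×10²⁶ = 8.80×10²⁶ W.
From T_eq⁴ = L(1−A)/(16πσd²): d = √[L(1−A)/(16πσT_eq⁴)].
d = √[8.80×10²⁶ × 0.86 / (16π × 5.67×10⁻⁸ × (283)⁴)] = 2.04×10¹¹ m = 1.36 AU.

d ≈ 1.36 AU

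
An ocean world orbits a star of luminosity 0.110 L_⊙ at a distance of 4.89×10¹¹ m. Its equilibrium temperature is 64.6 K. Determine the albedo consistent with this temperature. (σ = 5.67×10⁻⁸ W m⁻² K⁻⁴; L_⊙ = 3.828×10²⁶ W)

A ≈ 0.72

L = 0.110 × 3.828×10²⁶ = 4.21×10²⁵ W.
Flux: S = L/(4πd²) = 4.21×10²⁵/(4π×(4.89×10¹¹)²) = 14.0 W m⁻².
From T_eq⁴ = S(1−A)/(4σ): 1−A = 4σT_eq⁴/S.
1−A = 4 × 5.67×10⁻⁸ × (64.6)⁴ / 14.0 = 0.282.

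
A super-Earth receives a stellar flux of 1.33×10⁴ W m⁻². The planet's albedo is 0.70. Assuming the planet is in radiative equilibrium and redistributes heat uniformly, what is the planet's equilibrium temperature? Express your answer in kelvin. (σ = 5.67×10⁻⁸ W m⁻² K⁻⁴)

Energy balance: absorbed = emitted ⇒ πR²·S(1−A) = 4πR²·σT_eq⁴, so T_eq⁴ = S(1−A)/(4σ).
T_eq = [1.33×10⁴ × 0.30 / (4 × 5.67×10⁻⁸)]^(1/4) = (1.76×10¹⁰)^(1/4) = 364 K.

T_eq ≈ 364 K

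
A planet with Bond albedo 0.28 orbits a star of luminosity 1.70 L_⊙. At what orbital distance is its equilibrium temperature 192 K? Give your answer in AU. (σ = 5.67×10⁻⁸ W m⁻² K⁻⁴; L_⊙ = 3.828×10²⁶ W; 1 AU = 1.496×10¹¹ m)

d ≈ 2.32 AU

L = 1.70 × 3.828×10²⁶ = 6.51×10²⁶ W.
From T_eq⁴ = L(1−A)/(16πσd²): d = √[L(1−A)/(16πσT_eq⁴)].
d = √[6.51×10²⁶ × 0.72 / (16π × 5.67×10⁻⁸ × (192)⁴)] = 3.48×10¹¹ m = 2.32 AU.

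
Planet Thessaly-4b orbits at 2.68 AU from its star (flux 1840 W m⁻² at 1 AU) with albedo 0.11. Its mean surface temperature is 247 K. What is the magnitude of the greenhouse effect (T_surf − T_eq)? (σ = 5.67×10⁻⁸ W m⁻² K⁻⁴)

S = 1840/2.68² = 256.2 W m⁻².
T_eq = [S(1−A)/(4σ)]^(1/4) = [256.2×0.89/(4×5.67×10⁻⁸)]^(1/4) = 178.1 K.
ΔT = T_surf − T_eq = 247 − 178.1.

ΔT ≈ 68.9 K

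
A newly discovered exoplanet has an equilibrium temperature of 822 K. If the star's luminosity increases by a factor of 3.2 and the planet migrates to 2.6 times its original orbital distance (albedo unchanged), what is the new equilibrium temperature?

T_eq ∝ L^(1/4) · d^(−1/2).
T′ = 822 × 3.2^(1/4) / 2.6^(1/2) = 682 K.

T_eq ≈ 682 K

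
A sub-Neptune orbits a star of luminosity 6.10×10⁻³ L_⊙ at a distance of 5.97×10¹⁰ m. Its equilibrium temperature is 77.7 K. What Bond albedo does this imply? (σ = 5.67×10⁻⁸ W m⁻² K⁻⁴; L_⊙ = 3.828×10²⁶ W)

L = 6.10×10⁻³ × 3.828×10²⁶ = 2.34×10²⁴ W.
Flux: S = L/(4πd²) = 2.34×10²⁴/(4π×(5.97×10¹⁰)²) = 52.1 W m⁻².
From T_eq⁴ = S(1−A)/(4σ): 1−A = 4σT_eq⁴/S.
1−A = 4 × 5.67×10⁻⁸ × (77.7)⁴ / 52.1 = 0.159.

A ≈ 0.84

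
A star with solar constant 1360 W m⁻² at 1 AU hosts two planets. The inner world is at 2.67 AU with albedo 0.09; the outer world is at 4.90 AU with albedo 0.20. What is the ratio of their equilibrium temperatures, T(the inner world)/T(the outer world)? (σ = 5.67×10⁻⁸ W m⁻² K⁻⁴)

T₁/T₂ ≈ 1.399

T_eq = [S₀(1−A)/(4σd²)]^(1/4), so T ∝ (1−A)^(1/4) / √d.
T₁ = [1360×0.91/(4×5.67×10⁻⁸×2.67²)]^(1/4) = 166.33 K.
T₂ = [1360×0.80/(4×5.67×10⁻⁸×4.90²)]^(1/4) = 118.89 K.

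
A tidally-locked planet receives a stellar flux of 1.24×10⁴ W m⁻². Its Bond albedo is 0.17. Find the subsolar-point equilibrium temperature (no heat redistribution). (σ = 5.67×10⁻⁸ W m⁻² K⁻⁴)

T_ss ≈ 653 K

At the subsolar point the surface absorbs S(1−A) and emits σT⁴ per unit area — no factor of 4, since only the local patch is in balance.
T = [1.24×10⁴ × 0.83 / 5.67×10⁻⁸]^(1/4) = (1.82×10¹¹)^(1/4) = 653 K.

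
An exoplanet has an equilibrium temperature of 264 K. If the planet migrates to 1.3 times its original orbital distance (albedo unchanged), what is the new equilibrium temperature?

T_eq ∝ L^(1/4) · d^(−1/2).
T′ = 264 / 1.3^(1/2) = 232 K.

T_eq ≈ 232 K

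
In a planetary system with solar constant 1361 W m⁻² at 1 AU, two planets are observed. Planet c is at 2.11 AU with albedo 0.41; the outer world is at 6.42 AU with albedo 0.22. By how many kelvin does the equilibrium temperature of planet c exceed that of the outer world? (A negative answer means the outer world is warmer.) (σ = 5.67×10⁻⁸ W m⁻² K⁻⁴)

T_eq = [S₀(1−A)/(4σd²)]^(1/4), so T ∝ (1−A)^(1/4) / √d.
T₁ = [1361×0.59/(4×5.67×10⁻⁸×2.11²)]^(1/4) = 167.93 K.
T₂ = [1361×0.78/(4×5.67×10⁻⁸×6.42²)]^(1/4) = 103.23 K.

ΔT ≈ 64.7 K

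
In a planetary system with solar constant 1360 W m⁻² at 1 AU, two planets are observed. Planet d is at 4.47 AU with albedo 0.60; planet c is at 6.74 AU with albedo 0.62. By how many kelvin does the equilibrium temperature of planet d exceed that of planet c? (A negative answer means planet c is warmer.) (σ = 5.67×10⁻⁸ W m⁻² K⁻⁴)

T_eq = [S₀(1−A)/(4σd²)]^(1/4), so T ∝ (1−A)^(1/4) / √d.
T₁ = [1360×0.40/(4×5.67×10⁻⁸×4.47²)]^(1/4) = 104.67 K.
T₂ = [1360×0.38/(4×5.67×10⁻⁸×6.74²)]^(1/4) = 84.16 K.

ΔT ≈ 20.5 K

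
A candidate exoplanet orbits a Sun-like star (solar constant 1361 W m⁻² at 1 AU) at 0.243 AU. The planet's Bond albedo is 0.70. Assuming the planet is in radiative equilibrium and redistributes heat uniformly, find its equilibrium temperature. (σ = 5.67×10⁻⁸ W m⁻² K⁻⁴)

T_eq ≈ 418 K

Flux at 0.243 AU: S = 1361/0.243² = 2.30×10⁴ W m⁻².
Energy balance: absorbed = emitted ⇒ πR²·S(1−A) = 4πR²·σT_eq⁴, so T_eq⁴ = S(1−A)/(4σ).
T_eq = [2.30×10⁴ × 0.30 / (4 × 5.67×10⁻⁸)]^(1/4) = (3.05×10¹⁰)^(1/4) = 418 K.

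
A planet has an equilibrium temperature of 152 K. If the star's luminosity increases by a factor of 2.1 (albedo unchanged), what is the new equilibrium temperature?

T_eq ∝ L^(1/4) · d^(−1/2).
T′ = 152 × 2.1^(1/4) = 183 K.

T_eq ≈ 183 K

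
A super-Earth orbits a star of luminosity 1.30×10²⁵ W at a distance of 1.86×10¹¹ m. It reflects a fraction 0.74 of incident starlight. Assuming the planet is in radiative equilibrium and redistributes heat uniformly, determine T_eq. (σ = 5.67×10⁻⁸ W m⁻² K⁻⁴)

T_eq ≈ 76.5 K

Flux: S = L/(4πd²) = 1.30×10²⁵/(4π×(1.86×10¹¹)²) = 29.9 W m⁻².
Energy balance: absorbed = emitted ⇒ πR²·S(1−A) = 4πR²·σT_eq⁴, so T_eq⁴ = S(1−A)/(4σ).
T_eq = [29.9 × 0.26 / (4 × 5.67×10⁻⁸)]^(1/4) = (3.43×10⁷)^(1/4) = 76.5 K.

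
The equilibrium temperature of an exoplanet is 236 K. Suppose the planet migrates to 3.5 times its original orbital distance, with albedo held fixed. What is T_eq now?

T_eq ≈ 126 K

T_eq ∝ L^(1/4) · d^(−1/2).
T′ = 236 / 3.5^(1/2) = 126 K.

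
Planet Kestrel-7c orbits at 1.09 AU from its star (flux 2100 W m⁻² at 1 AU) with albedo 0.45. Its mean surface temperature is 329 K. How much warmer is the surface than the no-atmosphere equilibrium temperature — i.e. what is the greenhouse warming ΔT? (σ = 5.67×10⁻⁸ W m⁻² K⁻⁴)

ΔT ≈ 73.1 K

S = 2100/1.09² = 1768 W m⁻².
T_eq = [S(1−A)/(4σ)]^(1/4) = [1768×0.55/(4×5.67×10⁻⁸)]^(1/4) = 255.9 K.
ΔT = T_surf − T_eq = 329 − 255.9.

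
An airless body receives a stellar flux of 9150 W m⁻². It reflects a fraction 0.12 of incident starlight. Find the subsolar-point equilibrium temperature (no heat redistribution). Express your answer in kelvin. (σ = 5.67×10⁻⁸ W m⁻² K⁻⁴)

T_ss ≈ 614 K

At the subsolar point the surface absorbs S(1−A) and emits σT⁴ per unit area — no factor of 4, since only the local patch is in balance.
T = [9150 × 0.88 / 5.67×10⁻⁸]^(1/4) = (1.42×10¹¹)^(1/4) = 614 K.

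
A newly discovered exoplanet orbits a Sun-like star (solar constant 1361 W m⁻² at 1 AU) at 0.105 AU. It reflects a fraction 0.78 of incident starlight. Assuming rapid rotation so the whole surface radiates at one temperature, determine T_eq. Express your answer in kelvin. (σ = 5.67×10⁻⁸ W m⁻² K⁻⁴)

T_eq ≈ 588 K

Flux at 0.105 AU: S = 1361/0.105² = 1.23×10⁵ W m⁻².
Energy balance: absorbed = emitted ⇒ πR²·S(1−A) = 4πR²·σT_eq⁴, so T_eq⁴ = S(1−A)/(4σ).
T_eq = [1.23×10⁵ × 0.22 / (4 × 5.67×10⁻⁸)]^(1/4) = (1.20×10¹¹)^(1/4) = 588 K.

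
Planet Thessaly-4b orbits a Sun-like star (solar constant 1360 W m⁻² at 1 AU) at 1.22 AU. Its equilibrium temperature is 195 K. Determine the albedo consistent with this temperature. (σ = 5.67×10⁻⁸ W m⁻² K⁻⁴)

A ≈ 0.64

Flux at 1.22 AU: S = 1360/1.22² = 914 W m⁻².
From T_eq⁴ = S(1−A)/(4σ): 1−A = 4σT_eq⁴/S.
1−A = 4 × 5.67×10⁻⁸ × (195)⁴ / 914 = 0.359.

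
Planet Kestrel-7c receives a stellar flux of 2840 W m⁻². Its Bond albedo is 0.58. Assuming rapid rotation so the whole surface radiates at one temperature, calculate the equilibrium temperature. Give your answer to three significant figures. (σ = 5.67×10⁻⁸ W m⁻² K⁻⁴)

Energy balance: absorbed = emitted ⇒ πR²·S(1−A) = 4πR²·σT_eq⁴, so T_eq⁴ = S(1−A)/(4σ).
T_eq = [2840 × 0.42 / (4 × 5.67×10⁻⁸)]^(1/4) = (5.26×10⁹)^(1/4) = 269 K.

T_eq ≈ 269 K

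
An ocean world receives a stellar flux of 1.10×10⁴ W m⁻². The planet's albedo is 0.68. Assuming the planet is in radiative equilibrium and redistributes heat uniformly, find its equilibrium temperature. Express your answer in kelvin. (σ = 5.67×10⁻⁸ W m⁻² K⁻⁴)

T_eq ≈ 353 K

Energy balance: absorbed = emitted ⇒ πR²·S(1−A) = 4πR²·σT_eq⁴, so T_eq⁴ = S(1−A)/(4σ).
T_eq = [1.10×10⁴ × 0.32 / (4 × 5.67×10⁻⁸)]^(1/4) = (1.55×10¹⁰)^(1/4) = 353 K.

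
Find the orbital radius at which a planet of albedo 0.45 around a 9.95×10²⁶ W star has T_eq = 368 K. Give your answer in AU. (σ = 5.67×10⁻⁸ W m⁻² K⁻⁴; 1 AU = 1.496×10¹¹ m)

From T_eq⁴ = L(1−A)/(16πσd²): d = √[L(1−A)/(16πσT_eq⁴)].
d = √[9.95×10²⁶ × 0.55 / (16π × 5.67×10⁻⁸ × (368)⁴)] = 1.02×10¹¹ m = 0.684 AU.

d ≈ 0.684 AU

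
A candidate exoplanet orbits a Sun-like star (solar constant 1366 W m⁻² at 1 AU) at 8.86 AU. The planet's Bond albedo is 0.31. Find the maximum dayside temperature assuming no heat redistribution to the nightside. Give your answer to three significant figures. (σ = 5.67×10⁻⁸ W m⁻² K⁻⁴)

T_ss ≈ 121 K

Flux at 8.86 AU: S = 1366/8.86² = 17.4 W m⁻².
With no redistribution each surface element balances locally: S(1−A) = σT⁴.
T = [17.4 × 0.69 / 5.67×10⁻⁸]^(1/4) = (2.12×10⁸)^(1/4) = 121 K.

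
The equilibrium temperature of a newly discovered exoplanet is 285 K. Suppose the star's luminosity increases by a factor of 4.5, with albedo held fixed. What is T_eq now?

T_eq ≈ 415 K

T_eq ∝ L^(1/4) · d^(−1/2).
T′ = 285 × 4.5^(1/4) = 415 K.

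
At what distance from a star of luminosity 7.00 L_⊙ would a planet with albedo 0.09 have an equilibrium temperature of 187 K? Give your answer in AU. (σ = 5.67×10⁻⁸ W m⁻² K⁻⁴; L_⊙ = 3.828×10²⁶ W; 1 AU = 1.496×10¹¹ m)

d ≈ 5.59 AU

L = 7.00 × 3.828×10²⁶ = 2.68×10²⁷ W.
From T_eq⁴ = L(1−A)/(16πσd²): d = √[L(1−A)/(16πσT_eq⁴)].
d = √[2.68×10²⁷ × 0.91 / (16π × 5.67×10⁻⁸ × (187)⁴)] = 8.36×10¹¹ m = 5.59 AU.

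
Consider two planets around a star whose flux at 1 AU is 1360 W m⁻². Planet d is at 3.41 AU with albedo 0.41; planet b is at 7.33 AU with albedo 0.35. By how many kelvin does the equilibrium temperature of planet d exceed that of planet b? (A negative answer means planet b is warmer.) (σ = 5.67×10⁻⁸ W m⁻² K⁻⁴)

T_eq = [S₀(1−A)/(4σd²)]^(1/4), so T ∝ (1−A)^(1/4) / √d.
T₁ = [1360×0.59/(4×5.67×10⁻⁸×3.41²)]^(1/4) = 132.07 K.
T₂ = [1360×0.65/(4×5.67×10⁻⁸×7.33²)]^(1/4) = 92.29 K.

ΔT ≈ 39.8 K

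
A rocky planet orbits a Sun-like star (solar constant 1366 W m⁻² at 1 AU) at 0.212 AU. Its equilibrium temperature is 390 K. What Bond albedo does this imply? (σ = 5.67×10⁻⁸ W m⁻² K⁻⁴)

A ≈ 0.83

Flux at 0.212 AU: S = 1366/0.212² = 3.04×10⁴ W m⁻².
From T_eq⁴ = S(1−A)/(4σ): 1−A = 4σT_eq⁴/S.
1−A = 4 × 5.67×10⁻⁸ × (390)⁴ / 3.04×10⁴ = 0.173.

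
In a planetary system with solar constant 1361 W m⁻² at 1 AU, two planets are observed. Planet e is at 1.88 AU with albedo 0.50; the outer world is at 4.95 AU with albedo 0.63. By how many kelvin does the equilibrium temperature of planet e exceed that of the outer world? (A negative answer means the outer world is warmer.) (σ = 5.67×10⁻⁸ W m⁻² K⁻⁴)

T_eq = [S₀(1−A)/(4σd²)]^(1/4), so T ∝ (1−A)^(1/4) / √d.
T₁ = [1361×0.50/(4×5.67×10⁻⁸×1.88²)]^(1/4) = 170.69 K.
T₂ = [1361×0.37/(4×5.67×10⁻⁸×4.95²)]^(1/4) = 97.57 K.

ΔT ≈ 73.1 K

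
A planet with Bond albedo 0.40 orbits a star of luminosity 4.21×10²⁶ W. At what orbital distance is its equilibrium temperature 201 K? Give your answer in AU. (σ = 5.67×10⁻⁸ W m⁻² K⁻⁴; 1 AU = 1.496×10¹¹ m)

From T_eq⁴ = L(1−A)/(16πσd²): d = √[L(1−A)/(16πσT_eq⁴)].
d = √[4.21×10²⁶ × 0.60 / (16π × 5.67×10⁻⁸ × (201)⁴)] = 2.33×10¹¹ m = 1.56 AU.

d ≈ 1.56 AU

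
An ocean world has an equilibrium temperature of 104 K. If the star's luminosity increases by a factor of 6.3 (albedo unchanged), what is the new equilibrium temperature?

T_eq ≈ 165 K

T_eq ∝ L^(1/4) · d^(−1/2).
T′ = 104 × 6.3^(1/4) = 165 K.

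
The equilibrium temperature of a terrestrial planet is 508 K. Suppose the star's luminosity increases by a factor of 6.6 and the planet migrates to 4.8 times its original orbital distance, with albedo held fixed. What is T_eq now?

T_eq ∝ L^(1/4) · d^(−1/2).
T′ = 508 × 6.6^(1/4) / 4.8^(1/2) = 372 K.

T_eq ≈ 372 K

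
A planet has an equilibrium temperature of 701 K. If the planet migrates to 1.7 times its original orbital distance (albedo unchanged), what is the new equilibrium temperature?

T_eq ∝ L^(1/4) · d^(−1/2).
T′ = 701 / 1.7^(1/2) = 538 K.

T_eq ≈ 538 K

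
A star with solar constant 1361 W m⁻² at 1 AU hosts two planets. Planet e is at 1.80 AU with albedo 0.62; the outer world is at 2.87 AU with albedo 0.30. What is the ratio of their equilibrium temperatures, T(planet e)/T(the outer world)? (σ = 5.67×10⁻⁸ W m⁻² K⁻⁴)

T_eq = [S₀(1−A)/(4σd²)]^(1/4), so T ∝ (1−A)^(1/4) / √d.
T₁ = [1361×0.38/(4×5.67×10⁻⁸×1.80²)]^(1/4) = 162.88 K.
T₂ = [1361×0.70/(4×5.67×10⁻⁸×2.87²)]^(1/4) = 150.28 K.

T₁/T₂ ≈ 1.084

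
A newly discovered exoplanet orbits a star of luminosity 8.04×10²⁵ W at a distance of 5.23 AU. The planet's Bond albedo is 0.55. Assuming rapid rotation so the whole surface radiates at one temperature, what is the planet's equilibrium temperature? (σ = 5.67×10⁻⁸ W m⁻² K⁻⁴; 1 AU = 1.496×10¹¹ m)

T_eq ≈ 67.5 K

d = 5.23 AU = 7.82×10¹¹ m.
Flux: S = L/(4πd²) = 8.04×10²⁵/(4π×(7.82×10¹¹)²) = 10.5 W m⁻².
Energy balance: absorbed = emitted ⇒ πR²·S(1−A) = 4πR²·σT_eq⁴, so T_eq⁴ = S(1−A)/(4σ).
T_eq = [10.5 × 0.45 / (4 × 5.67×10⁻⁸)]^(1/4) = (2.07×10⁷)^(1/4) = 67.5 K.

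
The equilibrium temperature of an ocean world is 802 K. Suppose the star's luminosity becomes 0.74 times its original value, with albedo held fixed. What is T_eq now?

T_eq ≈ 744 K

T_eq ∝ L^(1/4) · d^(−1/2).
T′ = 802 × 0.74^(1/4) = 744 K.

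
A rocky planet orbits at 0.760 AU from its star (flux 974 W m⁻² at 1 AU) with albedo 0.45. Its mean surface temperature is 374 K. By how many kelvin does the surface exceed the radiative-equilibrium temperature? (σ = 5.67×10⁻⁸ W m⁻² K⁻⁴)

ΔT ≈ 121.1 K

S = 974/0.760² = 1686 W m⁻².
T_eq = [S(1−A)/(4σ)]^(1/4) = [1686×0.55/(4×5.67×10⁻⁸)]^(1/4) = 252.9 K.
ΔT = T_surf − T_eq = 374 − 252.9.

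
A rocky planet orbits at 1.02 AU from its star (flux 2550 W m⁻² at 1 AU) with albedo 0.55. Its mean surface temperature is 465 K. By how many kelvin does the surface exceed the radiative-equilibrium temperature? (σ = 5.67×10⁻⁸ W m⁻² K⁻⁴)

S = 2550/1.02² = 2451 W m⁻².
T_eq = [S(1−A)/(4σ)]^(1/4) = [2451×0.45/(4×5.67×10⁻⁸)]^(1/4) = 264.1 K.
ΔT = T_surf − T_eq = 465 − 264.1.

ΔT ≈ 200.9 K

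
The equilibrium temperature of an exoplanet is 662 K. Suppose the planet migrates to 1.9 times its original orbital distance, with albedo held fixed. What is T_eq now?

T_eq ≈ 480 K

T_eq ∝ L^(1/4) · d^(−1/2).
T′ = 662 / 1.9^(1/2) = 480 K.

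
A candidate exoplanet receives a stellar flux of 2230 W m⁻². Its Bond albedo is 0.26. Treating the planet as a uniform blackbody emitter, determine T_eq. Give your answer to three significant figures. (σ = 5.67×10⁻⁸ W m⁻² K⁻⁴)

Energy balance: absorbed = emitted ⇒ πR²·S(1−A) = 4πR²·σT_eq⁴, so T_eq⁴ = S(1−A)/(4σ).
T_eq = [2230 × 0.74 / (4 × 5.67×10⁻⁸)]^(1/4) = (7.28×10⁹)^(1/4) = 292 K.

T_eq ≈ 292 K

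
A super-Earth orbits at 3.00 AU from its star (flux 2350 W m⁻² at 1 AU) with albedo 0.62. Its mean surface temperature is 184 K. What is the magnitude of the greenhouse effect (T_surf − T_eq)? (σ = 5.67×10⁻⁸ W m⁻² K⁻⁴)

S = 2350/3.00² = 261.1 W m⁻².
T_eq = [S(1−A)/(4σ)]^(1/4) = [261.1×0.38/(4×5.67×10⁻⁸)]^(1/4) = 144.6 K.
ΔT = T_surf − T_eq = 184 − 144.6.

ΔT ≈ 39.4 K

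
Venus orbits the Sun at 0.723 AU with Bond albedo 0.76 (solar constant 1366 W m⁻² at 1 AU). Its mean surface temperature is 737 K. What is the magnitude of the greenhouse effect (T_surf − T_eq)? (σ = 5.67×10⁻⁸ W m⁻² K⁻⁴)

ΔT ≈ 507.7 K

S = 1366/0.723² = 2613 W m⁻².
T_eq = [S(1−A)/(4σ)]^(1/4) = [2613×0.24/(4×5.67×10⁻⁸)]^(1/4) = 229.3 K.
ΔT = T_surf − T_eq = 737 − 229.3.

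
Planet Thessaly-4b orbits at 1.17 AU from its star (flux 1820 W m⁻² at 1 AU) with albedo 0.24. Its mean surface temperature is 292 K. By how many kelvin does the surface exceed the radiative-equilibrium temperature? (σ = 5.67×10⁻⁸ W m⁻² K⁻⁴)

S = 1820/1.17² = 1330 W m⁻².
T_eq = [S(1−A)/(4σ)]^(1/4) = [1330×0.76/(4×5.67×10⁻⁸)]^(1/4) = 258.4 K.
ΔT = T_surf − T_eq = 292 − 258.4.

ΔT ≈ 33.6 K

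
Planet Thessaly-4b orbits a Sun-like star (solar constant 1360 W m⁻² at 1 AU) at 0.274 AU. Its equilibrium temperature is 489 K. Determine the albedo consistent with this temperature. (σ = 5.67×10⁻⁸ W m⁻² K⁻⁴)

Flux at 0.274 AU: S = 1360/0.274² = 1.81×10⁴ W m⁻².
From T_eq⁴ = S(1−A)/(4σ): 1−A = 4σT_eq⁴/S.
1−A = 4 × 5.67×10⁻⁸ × (489)⁴ / 1.81×10⁴ = 0.716.

A ≈ 0.28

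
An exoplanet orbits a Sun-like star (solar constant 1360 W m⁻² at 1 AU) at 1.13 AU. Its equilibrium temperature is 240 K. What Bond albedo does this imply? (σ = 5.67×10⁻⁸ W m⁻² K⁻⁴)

A ≈ 0.29

Flux at 1.13 AU: S = 1360/1.13² = 1070 W m⁻².
From T_eq⁴ = S(1−A)/(4σ): 1−A = 4σT_eq⁴/S.
1−A = 4 × 5.67×10⁻⁸ × (240)⁴ / 1070 = 0.706.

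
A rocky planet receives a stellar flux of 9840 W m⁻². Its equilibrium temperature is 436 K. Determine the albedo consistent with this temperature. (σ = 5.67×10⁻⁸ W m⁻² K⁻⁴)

A ≈ 0.17

From T_eq⁴ = S(1−A)/(4σ): 1−A = 4σT_eq⁴/S.
1−A = 4 × 5.67×10⁻⁸ × (436)⁴ / 9840 = 0.833.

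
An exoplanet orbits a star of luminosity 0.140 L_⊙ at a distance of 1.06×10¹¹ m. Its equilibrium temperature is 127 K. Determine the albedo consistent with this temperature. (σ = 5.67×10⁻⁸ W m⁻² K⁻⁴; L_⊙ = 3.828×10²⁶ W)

A ≈ 0.84

L = 0.140 × 3.828×10²⁶ = 5.36×10²⁵ W.
Flux: S = L/(4πd²) = 5.36×10²⁵/(4π×(1.06×10¹¹)²) = 380 W m⁻².
From T_eq⁴ = S(1−A)/(4σ): 1−A = 4σT_eq⁴/S.
1−A = 4 × 5.67×10⁻⁸ × (127)⁴ / 380 = 0.155.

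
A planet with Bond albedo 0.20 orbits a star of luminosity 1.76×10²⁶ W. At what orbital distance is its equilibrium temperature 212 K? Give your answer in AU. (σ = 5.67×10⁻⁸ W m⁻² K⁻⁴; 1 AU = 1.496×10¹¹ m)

From T_eq⁴ = L(1−A)/(16πσd²): d = √[L(1−A)/(16πσT_eq⁴)].
d = √[1.76×10²⁶ × 0.80 / (16π × 5.67×10⁻⁸ × (212)⁴)] = 1.56×10¹¹ m = 1.05 AU.

d ≈ 1.05 AU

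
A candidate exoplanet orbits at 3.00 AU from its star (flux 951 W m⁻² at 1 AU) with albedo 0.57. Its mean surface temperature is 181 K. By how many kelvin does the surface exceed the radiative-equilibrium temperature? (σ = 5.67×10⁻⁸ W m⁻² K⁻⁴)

ΔT ≈ 62.0 K

S = 951/3.00² = 105.7 W m⁻².
T_eq = [S(1−A)/(4σ)]^(1/4) = [105.7×0.43/(4×5.67×10⁻⁸)]^(1/4) = 119.0 K.
ΔT = T_surf − T_eq = 181 − 119.0.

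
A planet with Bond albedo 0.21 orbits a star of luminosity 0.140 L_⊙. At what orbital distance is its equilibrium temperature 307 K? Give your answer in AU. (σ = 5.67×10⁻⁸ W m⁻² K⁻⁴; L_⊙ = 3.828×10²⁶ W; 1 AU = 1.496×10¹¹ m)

d ≈ 0.273 AU

L = 0.140 × 3.828×10²⁶ = 5.36×10²⁵ W.
From T_eq⁴ = L(1−A)/(16πσd²): d = √[L(1−A)/(16πσT_eq⁴)].
d = √[5.36×10²⁵ × 0.79 / (16π × 5.67×10⁻⁸ × (307)⁴)] = 4.09×10¹⁰ m = 0.273 AU.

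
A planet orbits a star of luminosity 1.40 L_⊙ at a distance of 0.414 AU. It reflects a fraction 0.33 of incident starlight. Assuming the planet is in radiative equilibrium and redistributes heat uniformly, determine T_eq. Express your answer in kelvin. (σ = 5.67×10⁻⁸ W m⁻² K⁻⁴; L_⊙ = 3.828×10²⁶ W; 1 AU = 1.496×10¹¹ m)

d = 0.414 AU = 6.19×10¹⁰ m.
L = 1.40 × 3.828×10²⁶ = 5.36×10²⁶ W.
Flux: S = L/(4πd²) = 5.36×10²⁶/(4π×(6.19×10¹⁰)²) = 1.11×10⁴ W m⁻².
Energy balance: absorbed = emitted ⇒ πR²·S(1−A) = 4πR²·σT_eq⁴, so T_eq⁴ = S(1−A)/(4σ).
T_eq = [1.11×10⁴ × 0.67 / (4 × 5.67×10⁻⁸)]^(1/4) = (3.28×10¹⁰)^(1/4) = 426 K.

T_eq ≈ 426 K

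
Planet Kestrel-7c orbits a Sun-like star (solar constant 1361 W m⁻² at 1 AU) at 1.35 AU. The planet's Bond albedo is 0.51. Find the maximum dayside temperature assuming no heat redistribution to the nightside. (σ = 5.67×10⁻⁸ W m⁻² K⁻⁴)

T_ss ≈ 283 K

Flux at 1.35 AU: S = 1361/1.35² = 747 W m⁻².
With no redistribution each surface element balances locally: S(1−A) = σT⁴.
T = [747 × 0.49 / 5.67×10⁻⁸]^(1/4) = (6.45×10⁹)^(1/4) = 283 K.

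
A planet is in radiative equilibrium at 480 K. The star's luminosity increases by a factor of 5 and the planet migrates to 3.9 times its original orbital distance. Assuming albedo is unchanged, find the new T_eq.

T_eq ∝ L^(1/4) · d^(−1/2).
T′ = 480 × 5^(1/4) / 3.9^(1/2) = 363 K.

T_eq ≈ 363 K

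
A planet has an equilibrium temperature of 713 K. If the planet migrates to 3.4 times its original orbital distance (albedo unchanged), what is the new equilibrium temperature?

T_eq ∝ L^(1/4) · d^(−1/2).
T′ = 713 / 3.4^(1/2) = 387 K.

T_eq ≈ 387 K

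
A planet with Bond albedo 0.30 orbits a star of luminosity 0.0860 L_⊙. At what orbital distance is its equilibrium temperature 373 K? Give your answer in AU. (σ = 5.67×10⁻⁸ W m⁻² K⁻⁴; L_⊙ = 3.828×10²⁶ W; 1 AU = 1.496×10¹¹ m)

L = 0.0860 × 3.828×10²⁶ = 3.29×10²⁵ W.
From T_eq⁴ = L(1−A)/(16πσd²): d = √[L(1−A)/(16πσT_eq⁴)].
d = √[3.29×10²⁵ × 0.70 / (16π × 5.67×10⁻⁸ × (373)⁴)] = 2.04×10¹⁰ m = 0.137 AU.

d ≈ 0.137 AU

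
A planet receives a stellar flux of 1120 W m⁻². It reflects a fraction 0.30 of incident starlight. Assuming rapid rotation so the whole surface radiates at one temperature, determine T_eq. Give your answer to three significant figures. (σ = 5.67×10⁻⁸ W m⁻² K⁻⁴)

T_eq ≈ 242 K

Energy balance: absorbed = emitted ⇒ πR²·S(1−A) = 4πR²·σT_eq⁴, so T_eq⁴ = S(1−A)/(4σ).
T_eq = [1120 × 0.70 / (4 × 5.67×10⁻⁸)]^(1/4) = (3.46×10⁹)^(1/4) = 242 K.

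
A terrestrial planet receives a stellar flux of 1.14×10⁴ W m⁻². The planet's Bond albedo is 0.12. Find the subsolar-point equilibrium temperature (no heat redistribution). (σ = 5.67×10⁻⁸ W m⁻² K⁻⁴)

At the subsolar point the surface absorbs S(1−A) and emits σT⁴ per unit area — no factor of 4, since only the local patch is in balance.
T = [1.14×10⁴ × 0.88 / 5.67×10⁻⁸]^(1/4) = (1.77×10¹¹)^(1/4) = 649 K.

T_ss ≈ 649 K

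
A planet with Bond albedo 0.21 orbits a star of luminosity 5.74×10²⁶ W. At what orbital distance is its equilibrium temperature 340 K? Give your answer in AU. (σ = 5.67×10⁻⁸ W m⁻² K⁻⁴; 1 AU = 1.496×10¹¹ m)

d ≈ 0.729 AU

From T_eq⁴ = L(1−A)/(16πσd²): d = √[L(1−A)/(16πσT_eq⁴)].
d = √[5.74×10²⁶ × 0.79 / (16π × 5.67×10⁻⁸ × (340)⁴)] = 1.09×10¹¹ m = 0.729 AU.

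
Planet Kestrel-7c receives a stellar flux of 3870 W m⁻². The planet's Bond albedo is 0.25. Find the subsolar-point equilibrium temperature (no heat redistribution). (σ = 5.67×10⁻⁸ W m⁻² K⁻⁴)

T_ss ≈ 476 K

At the subsolar point the surface absorbs S(1−A) and emits σT⁴ per unit area — no factor of 4, since only the local patch is in balance.
T = [3870 × 0.75 / 5.67×10⁻⁸]^(1/4) = (5.12×10¹⁰)^(1/4) = 476 K.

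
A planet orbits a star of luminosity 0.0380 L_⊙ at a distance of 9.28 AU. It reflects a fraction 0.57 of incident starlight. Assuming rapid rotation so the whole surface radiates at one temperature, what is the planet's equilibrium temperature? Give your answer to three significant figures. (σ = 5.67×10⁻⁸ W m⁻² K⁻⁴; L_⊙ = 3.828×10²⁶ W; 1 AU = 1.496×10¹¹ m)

d = 9.28 AU = 1.39×10¹² m.
L = 0.0380 × 3.828×10²⁶ = 1.45×10²⁵ W.
Flux: S = L/(4πd²) = 1.45×10²⁵/(4π×(1.39×10¹²)²) = 0.601 W m⁻².
Energy balance: absorbed = emitted ⇒ πR²·S(1−A) = 4πR²·σT_eq⁴, so T_eq⁴ = S(1−A)/(4σ).
T_eq = [0.601 × 0.43 / (4 × 5.67×10⁻⁸)]^(1/4) = (1.14×10⁶)^(1/4) = 32.7 K.

T_eq ≈ 32.7 K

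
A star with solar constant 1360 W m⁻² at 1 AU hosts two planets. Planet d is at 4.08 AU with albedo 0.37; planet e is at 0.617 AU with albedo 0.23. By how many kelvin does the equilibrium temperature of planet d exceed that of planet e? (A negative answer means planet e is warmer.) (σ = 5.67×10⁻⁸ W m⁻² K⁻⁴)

T_eq = [S₀(1−A)/(4σd²)]^(1/4), so T ∝ (1−A)^(1/4) / √d.
T₁ = [1360×0.63/(4×5.67×10⁻⁸×4.08²)]^(1/4) = 122.74 K.
T₂ = [1360×0.77/(4×5.67×10⁻⁸×0.617²)]^(1/4) = 331.86 K.

ΔT ≈ -209.1 K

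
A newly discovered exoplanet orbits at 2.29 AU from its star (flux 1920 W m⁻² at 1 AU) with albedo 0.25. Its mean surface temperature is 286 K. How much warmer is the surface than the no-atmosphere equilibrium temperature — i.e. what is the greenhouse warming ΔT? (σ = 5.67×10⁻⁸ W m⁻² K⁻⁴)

ΔT ≈ 99.5 K

S = 1920/2.29² = 366.1 W m⁻².
T_eq = [S(1−A)/(4σ)]^(1/4) = [366.1×0.75/(4×5.67×10⁻⁸)]^(1/4) = 186.5 K.
ΔT = T_surf − T_eq = 286 − 186.5.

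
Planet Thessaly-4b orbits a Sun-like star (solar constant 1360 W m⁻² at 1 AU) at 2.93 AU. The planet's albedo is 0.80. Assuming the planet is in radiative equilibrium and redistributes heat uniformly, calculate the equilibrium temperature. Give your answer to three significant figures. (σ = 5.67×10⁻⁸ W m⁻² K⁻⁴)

Flux at 2.93 AU: S = 1360/2.93² = 158 W m⁻².
Energy balance: absorbed = emitted ⇒ πR²·S(1−A) = 4πR²·σT_eq⁴, so T_eq⁴ = S(1−A)/(4σ).
T_eq = [158 × 0.20 / (4 × 5.67×10⁻⁸)]^(1/4) = (1.40×10⁸)^(1/4) = 109 K.

T_eq ≈ 109 K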